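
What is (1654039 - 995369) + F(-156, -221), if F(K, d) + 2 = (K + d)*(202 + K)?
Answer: 641326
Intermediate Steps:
F(K, d) = -2 + (202 + K)*(K + d) (F(K, d) = -2 + (K + d)*(202 + K) = -2 + (202 + K)*(K + d))
(1654039 - 995369) + F(-156, -221) = (1654039 - 995369) + (-2 + (-156)² + 202*(-156) + 202*(-221) - 156*(-221)) = 658670 + (-2 + 24336 - 31512 - 44642 + 34476) = 658670 - 17344 = 641326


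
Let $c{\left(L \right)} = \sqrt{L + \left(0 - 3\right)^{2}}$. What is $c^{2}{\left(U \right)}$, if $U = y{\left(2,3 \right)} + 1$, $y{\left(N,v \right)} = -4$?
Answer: $6$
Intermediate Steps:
$U = -3$ ($U = -4 + 1 = -3$)
$c{\left(L \right)} = \sqrt{9 + L}$ ($c{\left(L \right)} = \sqrt{L + \left(-3\right)^{2}} = \sqrt{L + 9} = \sqrt{9 + L}$)
$c^{2}{\left(U \right)} = \left(\sqrt{9 - 3}\right)^{2} = \left(\sqrt{6}\right)^{2} = 6$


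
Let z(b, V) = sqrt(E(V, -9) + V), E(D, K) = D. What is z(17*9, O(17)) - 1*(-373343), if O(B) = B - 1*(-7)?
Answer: 373343 + 4*sqrt(3) ≈ 3.7335e+5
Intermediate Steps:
O(B) = 7 + B (O(B) = B + 7 = 7 + B)
z(b, V) = sqrt(2)*sqrt(V) (z(b, V) = sqrt(V + V) = sqrt(2*V) = sqrt(2)*sqrt(V))
z(17*9, O(17)) - 1*(-373343) = sqrt(2)*sqrt(7 + 17) - 1*(-373343) = sqrt(2)*sqrt(24) + 373343 = sqrt(2)*(2*sqrt(6)) + 373343 = 4*sqrt(3) + 373343 = 373343 + 4*sqrt(3)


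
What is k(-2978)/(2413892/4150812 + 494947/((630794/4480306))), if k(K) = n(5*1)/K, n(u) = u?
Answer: -1636442065455/3426369653387736988612 ≈ -4.7760e-10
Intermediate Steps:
k(K) = 5/K (k(K) = (5*1)/K = 5/K)
k(-2978)/(2413892/4150812 + 494947/((630794/4480306))) = (5/(-2978))/(2413892/4150812 + 494947/((630794/4480306))) = (5*(-1/2978))/(2413892*(1/4150812) + 494947/((630794*(1/4480306)))) = -5/(2978*(603473/1037703 + 494947/(315397/2240153))) = -5/(2978*(603473/1037703 + 494947*(2240153/315397))) = -5/(2978*(603473/1037703 + 1108757006891/315397)) = -5/(2978*1150560662655385154/327288413091) = -5/2978*327288413091/1150560662655385154 = -1636442065455/3426369653387736988612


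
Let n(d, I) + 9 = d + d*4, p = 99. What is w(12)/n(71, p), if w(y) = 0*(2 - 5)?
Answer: 0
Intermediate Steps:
w(y) = 0 (w(y) = 0*(-3) = 0)
n(d, I) = -9 + 5*d (n(d, I) = -9 + (d + d*4) = -9 + (d + 4*d) = -9 + 5*d)
w(12)/n(71, p) = 0/(-9 + 5*71) = 0/(-9 + 355) = 0/346 = 0*(1/346) = 0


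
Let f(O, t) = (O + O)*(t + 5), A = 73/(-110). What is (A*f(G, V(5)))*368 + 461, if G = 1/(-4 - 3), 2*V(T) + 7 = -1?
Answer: 204349/385 ≈ 530.78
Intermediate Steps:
V(T) = -4 (V(T) = -7/2 + (½)*(-1) = -7/2 - ½ = -4)
G = -⅐ (G = 1/(-7) = -⅐ ≈ -0.14286)
A = -73/110 (A = 73*(-1/110) = -73/110 ≈ -0.66364)
f(O, t) = 2*O*(5 + t) (f(O, t) = (2*O)*(5 + t) = 2*O*(5 + t))
(A*f(G, V(5)))*368 + 461 = -73*(-1)*(5 - 4)/(55*7)*368 + 461 = -73*(-1)/(55*7)*368 + 461 = -73/110*(-2/7)*368 + 461 = (73/385)*368 + 461 = 26864/385 + 461 = 204349/385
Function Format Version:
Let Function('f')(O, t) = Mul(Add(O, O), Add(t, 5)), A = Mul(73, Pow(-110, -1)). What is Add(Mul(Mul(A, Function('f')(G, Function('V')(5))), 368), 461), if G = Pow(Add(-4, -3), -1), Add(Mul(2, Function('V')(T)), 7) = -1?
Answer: Rational(204349, 385) ≈ 530.78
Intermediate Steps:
Function('V')(T) = -4 (Function('V')(T) = Add(Rational(-7, 2), Mul(Rational(1, 2), -1)) = Add(Rational(-7, 2), Rational(-1, 2)) = -4)
G = Rational(-1, 7) (G = Pow(-7, -1) = Rational(-1, 7) ≈ -0.14286)
A = Rational(-73, 110) (A = Mul(73, Rational(-1, 110)) = Rational(-73, 110) ≈ -0.66364)
Function('f')(O, t) = Mul(2, O, Add(5, t)) (Function('f')(O, t) = Mul(Mul(2, O), Add(5, t)) = Mul(2, O, Add(5, t)))
Add(Mul(Mul(A, Function('f')(G, Function('V')(5))), 368), 461) = Add(Mul(Mul(Rational(-73, 110), Mul(2, Rational(-1, 7), Add(5, -4))), 368), 461) = Add(Mul(Mul(Rational(-73, 110), Mul(2, Rational(-1, 7), 1)), 368), 461) = Add(Mul(Mul(Rational(-73, 110), Rational(-2, 7)), 368), 461) = Add(Mul(Rational(73, 385), 368), 461) = Add(Rational(26864, 385), 461) = Rational(204349, 385)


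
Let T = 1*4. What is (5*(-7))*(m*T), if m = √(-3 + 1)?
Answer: -140*I*√2 ≈ -197.99*I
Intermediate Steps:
T = 4
m = I*√2 (m = √(-2) = I*√2 ≈ 1.4142*I)
(5*(-7))*(m*T) = (5*(-7))*((I*√2)*4) = -140*I*√2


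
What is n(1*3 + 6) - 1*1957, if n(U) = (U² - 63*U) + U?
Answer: -2434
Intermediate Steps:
n(U) = U² - 62*U
n(1*3 + 6) - 1*1957 = (1*3 + 6)*(-62 + (1*3 + 6)) - 1*1957 = (3 + 6)*(-62 + (3 + 6)) - 1957 = 9*(-62 + 9) - 1957 = 9*(-53) - 1957 = -477 - 1957 = -2434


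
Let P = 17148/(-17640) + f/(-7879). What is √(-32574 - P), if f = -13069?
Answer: I*√89178679344658830/1654590 ≈ 180.48*I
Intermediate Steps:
P = 7952339/11582130 (P = 17148/(-17640) - 13069/(-7879) = 17148*(-1/17640) - 13069*(-1/7879) = -1429/1470 + 13069/7879 = 7952339/11582130 ≈ 0.68660)
√(-32574 - P) = √(-32574 - 1*7952339/11582130) = √(-32574 - 7952339/11582130) = √(-377284254959/11582130) = I*√89178679344658830/1654590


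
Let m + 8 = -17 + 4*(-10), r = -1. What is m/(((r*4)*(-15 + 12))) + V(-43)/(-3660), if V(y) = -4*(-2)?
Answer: -6611/1220 ≈ -5.4189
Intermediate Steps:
m = -65 (m = -8 + (-17 + 4*(-10)) = -8 + (-17 - 40) = -8 - 57 = -65)
V(y) = 8
m/(((r*4)*(-15 + 12))) + V(-43)/(-3660) = -65*(-1/(4*(-15 + 12))) + 8/(-3660) = -65/((-4*(-3))) + 8*(-1/3660) = -65/12 - 2/915 = -6611/1220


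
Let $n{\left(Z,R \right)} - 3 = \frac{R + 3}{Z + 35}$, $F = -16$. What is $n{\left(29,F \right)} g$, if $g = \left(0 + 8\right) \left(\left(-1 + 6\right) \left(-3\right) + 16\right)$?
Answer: $\frac{179}{8} \approx 22.375$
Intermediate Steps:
$n{\left(Z,R \right)} = 3 + \frac{3 + R}{35 + Z}$ ($n{\left(Z,R \right)} = 3 + \frac{R + 3}{Z + 35} = 3 + \frac{3 + R}{35 + Z}$)
$g = 8$ ($g = 8 \left(5 \left(-3\right) + 16\right) = 8 \left(-15 + 16\right) = 8 \cdot 1 = 8$)
$n{\left(29,F \right)} g = \frac{108 - 16 + 3 \cdot 29}{35 + 29} \cdot 8 = \frac{108 - 16 + 87}{64} \cdot 8 = \frac{1}{64} \cdot 179 \cdot 8 = \frac{179}{64} \cdot 8 = \frac{179}{8}$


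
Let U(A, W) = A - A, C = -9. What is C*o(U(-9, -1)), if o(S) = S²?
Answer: 0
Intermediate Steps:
U(A, W) = 0
C*o(U(-9, -1)) = -9*0² = -9*0 = 0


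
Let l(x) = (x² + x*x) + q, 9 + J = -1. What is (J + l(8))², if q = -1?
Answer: 13689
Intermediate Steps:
J = -10 (J = -9 - 1 = -10)
l(x) = -1 + 2*x² (l(x) = (x² + x*x) - 1 = (x² + x²) - 1 = 2*x² - 1 = -1 + 2*x²)
(J + l(8))² = (-10 + (-1 + 2*8²))² = (-10 + (-1 + 2*64))² = (-10 + (-1 + 128))² = (-10 + 127)² = 117² = 13689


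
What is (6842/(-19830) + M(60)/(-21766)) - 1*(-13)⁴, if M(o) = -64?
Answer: -3081910047608/107904945 ≈ -28561.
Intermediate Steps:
(6842/(-19830) + M(60)/(-21766)) - 1*(-13)⁴ = (6842/(-19830) - 64/(-21766)) - 1*(-13)⁴ = (6842*(-1/19830) - 64*(-1/21766)) - 1*28561 = (-3421/9915 + 32/10883) - 28561 = -36913463/107904945 - 28561 = -3081910047608/107904945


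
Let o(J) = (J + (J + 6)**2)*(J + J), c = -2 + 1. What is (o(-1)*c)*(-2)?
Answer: -96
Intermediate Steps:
c = -1
o(J) = 2*J*(J + (6 + J)**2) (o(J) = (J + (6 + J)**2)*(2*J) = 2*J*(J + (6 + J)**2))
(o(-1)*c)*(-2) = ((2*(-1)*(-1 + (6 - 1)**2))*(-1))*(-2) = ((2*(-1)*(-1 + 5**2))*(-1))*(-2) = ((2*(-1)*(-1 + 25))*(-1))*(-2) = ((2*(-1)*24)*(-1))*(-2) = -48*(-1)*(-2) = 48*(-2) = -96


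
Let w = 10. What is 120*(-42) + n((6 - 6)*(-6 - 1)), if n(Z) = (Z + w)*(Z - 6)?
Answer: -5100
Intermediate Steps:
n(Z) = (-6 + Z)*(10 + Z) (n(Z) = (Z + 10)*(Z - 6) = (10 + Z)*(-6 + Z) = (-6 + Z)*(10 + Z))
120*(-42) + n((6 - 6)*(-6 - 1)) = 120*(-42) + (-60 + ((6 - 6)*(-6 - 1))**2 + 4*((6 - 6)*(-6 - 1))) = -5040 + (-60 + (0*(-7))**2 + 4*(0*(-7))) = -5040 + (-60 + 0**2 + 4*0) = -5040 + (-60 + 0 + 0) = -5040 - 60 = -5100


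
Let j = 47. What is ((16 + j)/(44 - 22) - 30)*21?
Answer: -12537/22 ≈ -569.86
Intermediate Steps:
((16 + j)/(44 - 22) - 30)*21 = ((16 + 47)/(44 - 22) - 30)*21 = (63/22 - 30)*21 = -597/22*21 = -12537/22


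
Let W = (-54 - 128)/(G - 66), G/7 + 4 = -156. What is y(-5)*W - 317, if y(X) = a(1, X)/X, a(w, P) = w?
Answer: -939996/2965 ≈ -317.03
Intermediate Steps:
G = -1120 (G = -28 + 7*(-156) = -28 - 1092 = -1120)
y(X) = 1/X
W = 91/593 (W = (-54 - 128)/(-1120 - 66) = -182/(-1186) = -182*(-1/1186) = 91/593 ≈ 0.15346)
y(-5)*W - 317 = (91/593)/(-5) - 317 = -⅕*91/593 - 317 = -91/2965 - 317 = -939996/2965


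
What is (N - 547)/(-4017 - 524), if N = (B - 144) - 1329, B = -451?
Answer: 2471/4541 ≈ 0.54415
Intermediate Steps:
N = -1924 (N = (-451 - 144) - 1329 = -595 - 1329 = -1924)
(N - 547)/(-4017 - 524) = (-1924 - 547)/(-4017 - 524) = -2471/(-4541) = -2471*(-1/4541) = 2471/4541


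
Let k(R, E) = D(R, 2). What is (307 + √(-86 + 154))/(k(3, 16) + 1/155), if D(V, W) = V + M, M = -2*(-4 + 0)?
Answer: 47585/1706 + 155*√17/853 ≈ 28.642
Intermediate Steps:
M = 8 (M = -2*(-4) = 8)
D(V, W) = 8 + V (D(V, W) = V + 8 = 8 + V)
k(R, E) = 8 + R
(307 + √(-86 + 154))/(k(3, 16) + 1/155) = (307 + √(-86 + 154))/((8 + 3) + 1/155) = (307 + √68)/(11 + 1/155) = (307 + 2*√17)/(1706/155) = (307 + 2*√17)*(155/1706) = 47585/1706 + 155*√17/853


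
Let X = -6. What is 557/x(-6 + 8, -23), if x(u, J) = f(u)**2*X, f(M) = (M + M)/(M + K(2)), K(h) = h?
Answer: -557/6 ≈ -92.833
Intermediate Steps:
f(M) = 2*M/(2 + M) (f(M) = (M + M)/(M + 2) = (2*M)/(2 + M) = 2*M/(2 + M))
x(u, J) = -24*u**2/(2 + u)**2 (x(u, J) = (2*u/(2 + u))**2*(-6) = (4*u**2/(2 + u)**2)*(-6) = -24*u**2/(2 + u)**2)
557/x(-6 + 8, -23) = 557/((-24*(-6 + 8)**2/(2 + (-6 + 8))**2)) = 557/((-24*2**2/(2 + 2)**2)) = 557/((-24*4/4**2)) = 557/((-24*4*1/16)) = 557/(-6) = 557*(-1/6) = -557/6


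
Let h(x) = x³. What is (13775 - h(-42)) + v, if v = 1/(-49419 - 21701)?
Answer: 6248816559/71120 ≈ 87863.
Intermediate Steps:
v = -1/71120 (v = 1/(-71120) = -1/71120 ≈ -1.4061e-5)
(13775 - h(-42)) + v = (13775 - 1*(-42)³) - 1/71120 = (13775 - 1*(-74088)) - 1/71120 = (13775 + 74088) - 1/71120 = 87863 - 1/71120 = 6248816559/71120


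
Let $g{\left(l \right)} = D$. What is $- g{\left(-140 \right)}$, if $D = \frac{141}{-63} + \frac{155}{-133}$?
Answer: $\frac{194}{57} \approx 3.4035$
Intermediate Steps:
$D = - \frac{194}{57}$ ($D = 141 \left(- \frac{1}{63}\right) + 155 \left(- \frac{1}{133}\right) = - \frac{47}{21} - \frac{155}{133} = - \frac{194}{57} \approx -3.4035$)
$g{\left(l \right)} = - \frac{194}{57}$
$- g{\left(-140 \right)} = \left(-1\right) \left(- \frac{194}{57}\right) = \frac{194}{57}$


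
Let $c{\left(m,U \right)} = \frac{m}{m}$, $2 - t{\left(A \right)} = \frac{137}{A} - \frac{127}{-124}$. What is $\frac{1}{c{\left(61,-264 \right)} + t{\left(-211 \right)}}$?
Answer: $\frac{26164}{68683} \approx 0.38094$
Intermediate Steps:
$t{\left(A \right)} = \frac{121}{124} - \frac{137}{A}$ ($t{\left(A \right)} = 2 - \left(\frac{137}{A} - \frac{127}{-124}\right) = 2 - \left(\frac{137}{A} - - \frac{127}{124}\right) = 2 - \left(\frac{137}{A} + \frac{127}{124}\right) = 2 - \left(\frac{127}{124} + \frac{137}{A}\right) = \frac{121}{124} - \frac{137}{A}$)
$c{\left(m,U \right)} = 1$
$\frac{1}{c{\left(61,-264 \right)} + t{\left(-211 \right)}} = \frac{1}{1 + \left(\frac{121}{124} - \frac{137}{-211}\right)} = \frac{1}{1 + \left(\frac{121}{124} - - \frac{137}{211}\right)} = \frac{1}{1 + \left(\frac{121}{124} + \frac{137}{211}\right)} = \frac{1}{1 + \frac{42519}{26164}} = \frac{1}{\frac{68683}{26164}} = \frac{26164}{68683}$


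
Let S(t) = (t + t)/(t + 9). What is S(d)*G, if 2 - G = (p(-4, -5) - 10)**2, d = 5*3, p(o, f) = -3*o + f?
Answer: -35/4 ≈ -8.7500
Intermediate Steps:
p(o, f) = f - 3*o
d = 15
G = -7 (G = 2 - ((-5 - 3*(-4)) - 10)**2 = 2 - ((-5 + 12) - 10)**2 = 2 - (7 - 10)**2 = 2 - 1*(-3)**2 = 2 - 1*9 = 2 - 9 = -7)
S(t) = 2*t/(9 + t) (S(t) = (2*t)/(9 + t) = 2*t/(9 + t))
S(d)*G = (2*15/(9 + 15))*(-7) = (2*15/24)*(-7) = (2*15*(1/24))*(-7) = (5/4)*(-7) = -35/4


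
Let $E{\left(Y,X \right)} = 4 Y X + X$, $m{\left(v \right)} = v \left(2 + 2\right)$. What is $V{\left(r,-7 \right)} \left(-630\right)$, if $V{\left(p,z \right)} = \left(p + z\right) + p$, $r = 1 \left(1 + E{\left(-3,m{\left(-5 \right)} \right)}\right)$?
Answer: $-274050$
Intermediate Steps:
$m{\left(v \right)} = 4 v$ ($m{\left(v \right)} = v 4 = 4 v$)
$E{\left(Y,X \right)} = X + 4 X Y$ ($E{\left(Y,X \right)} = 4 X Y + X = X + 4 X Y$)
$r = 221$ ($r = 1 \left(1 + 4 \left(-5\right) \left(1 + 4 \left(-3\right)\right)\right) = 1 \left(1 - 20 \left(1 - 12\right)\right) = 1 \left(1 - -220\right) = 1 \left(1 + 220\right) = 1 \cdot 221 = 221$)
$V{\left(p,z \right)} = z + 2 p$
$V{\left(r,-7 \right)} \left(-630\right) = \left(-7 + 2 \cdot 221\right) \left(-630\right) = \left(-7 + 442\right) \left(-630\right) = 435 \left(-630\right) = -274050$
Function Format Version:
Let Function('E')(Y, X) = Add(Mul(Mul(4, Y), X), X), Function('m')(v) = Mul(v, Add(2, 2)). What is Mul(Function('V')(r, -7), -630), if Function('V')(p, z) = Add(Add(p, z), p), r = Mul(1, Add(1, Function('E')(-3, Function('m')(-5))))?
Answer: -274050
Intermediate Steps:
Function('m')(v) = Mul(4, v) (Function('m')(v) = Mul(v, 4) = Mul(4, v))
Function('E')(Y, X) = Add(X, Mul(4, X, Y)) (Function('E')(Y, X) = Add(Mul(4, X, Y), X) = Add(X, Mul(4, X, Y)))
r = 221 (r = Mul(1, Add(1, Mul(Mul(4, -5), Add(1, Mul(4, -3))))) = Mul(1, Add(1, Mul(-20, Add(1, -12)))) = Mul(1, Add(1, Mul(-20, -11))) = Mul(1, Add(1, 220)) = Mul(1, 221) = 221)
Function('V')(p, z) = Add(z, Mul(2, p))
Mul(Function('V')(r, -7), -630) = Mul(Add(-7, Mul(2, 221)), -630) = Mul(Add(-7, 442), -630) = Mul(435, -630) = -274050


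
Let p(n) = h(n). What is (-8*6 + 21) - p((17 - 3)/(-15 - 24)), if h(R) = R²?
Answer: -41263/1521 ≈ -27.129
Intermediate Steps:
p(n) = n²
(-8*6 + 21) - p((17 - 3)/(-15 - 24)) = (-8*6 + 21) - ((17 - 3)/(-15 - 24))² = (-48 + 21) - (14/(-39))² = -27 - (14*(-1/39))² = -27 - (-14/39)² = -27 - 1*196/1521 = -27 - 196/1521 = -41263/1521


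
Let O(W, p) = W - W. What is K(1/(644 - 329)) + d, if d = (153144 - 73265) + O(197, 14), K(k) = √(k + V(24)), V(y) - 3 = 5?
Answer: 79879 + √88235/105 ≈ 79882.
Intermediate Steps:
V(y) = 8 (V(y) = 3 + 5 = 8)
O(W, p) = 0
K(k) = √(8 + k) (K(k) = √(k + 8) = √(8 + k))
d = 79879 (d = (153144 - 73265) + 0 = 79879 + 0 = 79879)
K(1/(644 - 329)) + d = √(8 + 1/(644 - 329)) + 79879 = √(8 + 1/315) + 79879 = √(2521/315) + 79879 = √88235/105 + 79879 = 79879 + √88235/105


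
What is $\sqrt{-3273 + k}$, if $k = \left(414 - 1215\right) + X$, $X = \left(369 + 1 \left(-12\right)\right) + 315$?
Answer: $9 i \sqrt{42} \approx 58.327 i$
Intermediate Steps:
$X = 672$ ($X = \left(369 - 12\right) + 315 = 357 + 315 = 672$)
$k = -129$ ($k = \left(414 - 1215\right) + 672 = -801 + 672 = -129$)
$\sqrt{-3273 + k} = \sqrt{-3273 - 129} = \sqrt{-3402} = 9 i \sqrt{42}$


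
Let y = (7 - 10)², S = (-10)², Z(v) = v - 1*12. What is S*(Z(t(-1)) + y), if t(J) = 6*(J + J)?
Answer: -1500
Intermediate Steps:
t(J) = 12*J (t(J) = 6*(2*J) = 12*J)
Z(v) = -12 + v (Z(v) = v - 12 = -12 + v)
S = 100
y = 9 (y = (-3)² = 9)
S*(Z(t(-1)) + y) = 100*((-12 + 12*(-1)) + 9) = 100*((-12 - 12) + 9) = 100*(-24 + 9) = 100*(-15) = -1500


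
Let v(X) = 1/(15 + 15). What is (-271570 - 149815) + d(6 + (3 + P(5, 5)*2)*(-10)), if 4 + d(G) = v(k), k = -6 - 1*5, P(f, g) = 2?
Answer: -12641669/30 ≈ -4.2139e+5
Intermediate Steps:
k = -11 (k = -6 - 5 = -11)
v(X) = 1/30
d(G) = -119/30 (d(G) = -4 + 1/30 = -119/30)
(-271570 - 149815) + d(6 + (3 + P(5, 5)*2)*(-10)) = (-271570 - 149815) - 119/30 = -421385 - 119/30 = -12641669/30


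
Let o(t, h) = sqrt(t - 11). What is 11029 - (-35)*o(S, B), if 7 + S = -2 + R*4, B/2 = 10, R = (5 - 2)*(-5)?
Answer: 11029 + 140*I*sqrt(5) ≈ 11029.0 + 313.05*I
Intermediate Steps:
R = -15 (R = 3*(-5) = -15)
B = 20 (B = 2*10 = 20)
S = -69 (S = -7 + (-2 - 15*4) = -7 + (-2 - 60) = -7 - 62 = -69)
o(t, h) = sqrt(-11 + t)
11029 - (-35)*o(S, B) = 11029 - (-35)*sqrt(-11 - 69) = 11029 - (-35)*sqrt(-80) = 11029 - (-35)*4*I*sqrt(5) = 11029 - (-140)*I*sqrt(5) = 11029 + 140*I*sqrt(5)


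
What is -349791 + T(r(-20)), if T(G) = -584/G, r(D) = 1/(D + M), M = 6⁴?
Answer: -1094975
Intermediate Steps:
M = 1296
r(D) = 1/(1296 + D) (r(D) = 1/(D + 1296) = 1/(1296 + D))
-349791 + T(r(-20)) = -349791 - 584/(1/(1296 - 20)) = -349791 - 584/(1/1276) = -349791 - 584/1/1276 = -349791 - 584*1276 = -349791 - 745184 = -1094975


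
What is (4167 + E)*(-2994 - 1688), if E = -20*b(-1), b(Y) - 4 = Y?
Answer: -19228974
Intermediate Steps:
b(Y) = 4 + Y
E = -60 (E = -20*(4 - 1) = -20*3 = -60)
(4167 + E)*(-2994 - 1688) = (4167 - 60)*(-2994 - 1688) = 4107*(-4682) = -19228974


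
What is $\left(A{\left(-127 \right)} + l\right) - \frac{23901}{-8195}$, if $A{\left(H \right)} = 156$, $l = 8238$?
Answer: $\frac{68812731}{8195} \approx 8396.9$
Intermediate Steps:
$\left(A{\left(-127 \right)} + l\right) - \frac{23901}{-8195} = \left(156 + 8238\right) - \frac{23901}{-8195} = 8394 - - \frac{23901}{8195} = 8394 + \frac{23901}{8195} = \frac{68812731}{8195}$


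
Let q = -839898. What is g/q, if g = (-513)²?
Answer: -29241/93322 ≈ -0.31333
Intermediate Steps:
g = 263169
g/q = 263169/(-839898) = 263169*(-1/839898) = -29241/93322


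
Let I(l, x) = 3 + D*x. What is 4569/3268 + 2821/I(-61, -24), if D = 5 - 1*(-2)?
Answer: -8465143/539220 ≈ -15.699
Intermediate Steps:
D = 7 (D = 5 + 2 = 7)
I(l, x) = 3 + 7*x
4569/3268 + 2821/I(-61, -24) = 4569/3268 + 2821/(3 + 7*(-24)) = 4569*(1/3268) + 2821/(3 - 168) = 4569/3268 + 2821/(-165) = 4569/3268 + 2821*(-1/165) = 4569/3268 - 2821/165 = -8465143/539220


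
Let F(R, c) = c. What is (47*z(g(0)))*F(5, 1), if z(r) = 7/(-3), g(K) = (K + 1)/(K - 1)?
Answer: -329/3 ≈ -109.67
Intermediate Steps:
g(K) = (1 + K)/(-1 + K)
z(r) = -7/3 (z(r) = 7*(-⅓) = -7/3)
(47*z(g(0)))*F(5, 1) = (47*(-7/3))*1 = -329/3*1 = -329/3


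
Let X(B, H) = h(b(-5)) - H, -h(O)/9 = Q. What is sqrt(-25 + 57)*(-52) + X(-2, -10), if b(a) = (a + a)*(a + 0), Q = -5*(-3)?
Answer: -125 - 208*sqrt(2) ≈ -419.16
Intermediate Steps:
Q = 15
b(a) = 2*a**2 (b(a) = (2*a)*a = 2*a**2)
h(O) = -135 (h(O) = -9*15 = -135)
X(B, H) = -135 - H
sqrt(-25 + 57)*(-52) + X(-2, -10) = sqrt(-25 + 57)*(-52) + (-135 - 1*(-10)) = sqrt(32)*(-52) + (-135 + 10) = (4*sqrt(2))*(-52) - 125 = -208*sqrt(2) - 125 = -125 - 208*sqrt(2)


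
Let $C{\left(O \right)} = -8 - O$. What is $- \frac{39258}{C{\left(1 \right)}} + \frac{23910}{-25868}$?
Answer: $\frac{56406153}{12934} \approx 4361.1$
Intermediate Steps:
$- \frac{39258}{C{\left(1 \right)}} + \frac{23910}{-25868} = - \frac{39258}{-8 - 1} + \frac{23910}{-25868} = - \frac{39258}{-8 - 1} + 23910 \left(- \frac{1}{25868}\right) = - \frac{39258}{-9} - \frac{11955}{12934} = \left(-39258\right) \left(- \frac{1}{9}\right) - \frac{11955}{12934} = 4362 - \frac{11955}{12934} = \frac{56406153}{12934}$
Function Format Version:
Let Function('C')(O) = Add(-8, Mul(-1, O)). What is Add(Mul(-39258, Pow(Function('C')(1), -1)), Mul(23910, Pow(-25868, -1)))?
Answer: Rational(56406153, 12934) ≈ 4361.1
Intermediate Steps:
Add(Mul(-39258, Pow(Function('C')(1), -1)), Mul(23910, Pow(-25868, -1))) = Add(Mul(-39258, Pow(Add(-8, Mul(-1, 1)), -1)), Mul(23910, Pow(-25868, -1))) = Add(Mul(-39258, Pow(Add(-8, -1), -1)), Mul(23910, Rational(-1, 25868))) = Add(Mul(-39258, Pow(-9, -1)), Rational(-11955, 12934)) = Add(Mul(-39258, Rational(-1, 9)), Rational(-11955, 12934)) = Add(4362, Rational(-11955, 12934)) = Rational(56406153, 12934)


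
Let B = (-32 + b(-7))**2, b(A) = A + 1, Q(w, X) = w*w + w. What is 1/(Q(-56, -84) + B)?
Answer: 1/4524 ≈ 0.00022104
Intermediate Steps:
Q(w, X) = w + w**2 (Q(w, X) = w**2 + w = w + w**2)
b(A) = 1 + A
B = 1444 (B = (-32 + (1 - 7))**2 = (-32 - 6)**2 = (-38)**2 = 1444)
1/(Q(-56, -84) + B) = 1/(-56*(1 - 56) + 1444) = 1/(-56*(-55) + 1444) = 1/(3080 + 1444) = 1/4524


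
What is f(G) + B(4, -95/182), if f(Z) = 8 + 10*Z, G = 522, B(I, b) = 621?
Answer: 5849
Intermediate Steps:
f(G) + B(4, -95/182) = (8 + 10*522) + 621 = (8 + 5220) + 621 = 5228 + 621 = 5849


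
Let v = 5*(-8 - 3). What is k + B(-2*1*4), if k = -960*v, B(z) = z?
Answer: 52792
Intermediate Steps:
v = -55 (v = 5*(-11) = -55)
k = 52800 (k = -960*(-55) = 52800)
k + B(-2*1*4) = 52800 - 2*1*4 = 52800 - 2*4 = 52800 - 8 = 52792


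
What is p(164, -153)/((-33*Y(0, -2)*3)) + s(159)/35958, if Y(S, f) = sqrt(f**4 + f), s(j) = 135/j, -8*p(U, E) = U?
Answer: 15/635258 + 41*sqrt(14)/2772 ≈ 0.055366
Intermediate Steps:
p(U, E) = -U/8
Y(S, f) = sqrt(f + f**4)
p(164, -153)/((-33*Y(0, -2)*3)) + s(159)/35958 = (-1/8*164)/((-33*sqrt(-2 + (-2)**4)*3)) + (135/159)/35958 = -41*(-1/(99*sqrt(-2 + 16)))/2 + (135*(1/159))*(1/35958) = -41*(-sqrt(14)/1386)/2 + (45/53)*(1/35958) = -41*(-sqrt(14)/1386)/2 + 15/635258 = -(-41)*sqrt(14)/2772 + 15/635258 = 41*sqrt(14)/2772 + 15/635258 = 15/635258 + 41*sqrt(14)/2772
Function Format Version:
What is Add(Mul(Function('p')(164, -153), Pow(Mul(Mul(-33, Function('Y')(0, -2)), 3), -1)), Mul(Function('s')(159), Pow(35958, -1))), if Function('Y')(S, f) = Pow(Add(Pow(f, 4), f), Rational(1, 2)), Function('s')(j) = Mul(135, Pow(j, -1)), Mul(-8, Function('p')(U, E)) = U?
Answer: Add(Rational(15, 635258), Mul(Rational(41, 2772), Pow(14, Rational(1, 2)))) ≈ 0.055366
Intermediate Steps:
Function('p')(U, E) = Mul(Rational(-1, 8), U)
Function('Y')(S, f) = Pow(Add(f, Pow(f, 4)), Rational(1, 2))
Add(Mul(Function('p')(164, -153), Pow(Mul(Mul(-33, Function('Y')(0, -2)), 3), -1)), Mul(Function('s')(159), Pow(35958, -1))) = Add(Mul(Mul(Rational(-1, 8), 164), Pow(Mul(Mul(-33, Pow(Add(-2, Pow(-2, 4)), Rational(1, 2))), 3), -1)), Mul(Mul(135, Pow(159, -1)), Pow(35958, -1))) = Add(Mul(Rational(-41, 2), Pow(Mul(Mul(-33, Pow(Add(-2, 16), Rational(1, 2))), 3), -1)), Mul(Mul(135, Rational(1, 159)), Rational(1, 35958))) = Add(Mul(Rational(-41, 2), Pow(Mul(Mul(-33, Pow(14, Rational(1, 2))), 3), -1)), Mul(Rational(45, 53), Rational(1, 35958))) = Add(Mul(Rational(-41, 2), Pow(Mul(-99, Pow(14, Rational(1, 2))), -1)), Rational(15, 635258)) = Add(Mul(Rational(-41, 2), Mul(Rational(-1, 1386), Pow(14, Rational(1, 2)))), Rational(15, 635258)) = Add(Mul(Rational(41, 2772), Pow(14, Rational(1, 2))), Rational(15, 635258)) = Add(Rational(15, 635258), Mul(Rational(41, 2772), Pow(14, Rational(1, 2))))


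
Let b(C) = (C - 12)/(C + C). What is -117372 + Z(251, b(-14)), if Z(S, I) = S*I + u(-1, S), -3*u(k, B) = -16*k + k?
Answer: -1640015/14 ≈ -1.1714e+5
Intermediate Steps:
u(k, B) = 5*k (u(k, B) = -(-16*k + k)/3 = -(-5)*k = 5*k)
b(C) = (-12 + C)/(2*C) (b(C) = (-12 + C)/((2*C)) = (-12 + C)*(1/(2*C)) = (-12 + C)/(2*C))
Z(S, I) = -5 + I*S (Z(S, I) = S*I + 5*(-1) = I*S - 5 = -5 + I*S)
-117372 + Z(251, b(-14)) = -117372 + (-5 + ((½)*(-12 - 14)/(-14))*251) = -117372 + (-5 + ((½)*(-1/14)*(-26))*251) = -117372 + (-5 + (13/14)*251) = -117372 + (-5 + 3263/14) = -117372 + 3193/14 = -1640015/14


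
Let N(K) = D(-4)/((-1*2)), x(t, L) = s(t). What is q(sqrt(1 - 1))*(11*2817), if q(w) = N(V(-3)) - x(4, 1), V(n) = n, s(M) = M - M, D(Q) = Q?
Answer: 61974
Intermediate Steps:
s(M) = 0
x(t, L) = 0
N(K) = 2 (N(K) = -4/((-1*2)) = -4/(-2) = -4*(-1/2) = 2)
q(w) = 2 (q(w) = 2 - 1*0 = 2 + 0 = 2)
q(sqrt(1 - 1))*(11*2817) = 2*(11*2817) = 2*30987 = 61974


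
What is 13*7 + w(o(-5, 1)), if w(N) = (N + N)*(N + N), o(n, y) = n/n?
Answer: 95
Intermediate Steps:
o(n, y) = 1
w(N) = 4*N**2 (w(N) = (2*N)*(2*N) = 4*N**2)
13*7 + w(o(-5, 1)) = 13*7 + 4*1**2 = 91 + 4*1 = 91 + 4 = 95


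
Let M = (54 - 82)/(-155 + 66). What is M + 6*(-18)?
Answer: -9584/89 ≈ -107.69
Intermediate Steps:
M = 28/89 (M = -28/(-89) = -28*(-1/89) = 28/89 ≈ 0.31461)
M + 6*(-18) = 28/89 + 6*(-18) = 28/89 - 108 = -9584/89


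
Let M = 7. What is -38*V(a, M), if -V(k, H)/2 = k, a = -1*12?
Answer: -912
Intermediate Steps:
a = -12
V(k, H) = -2*k
-38*V(a, M) = -(-76)*(-12) = -38*24 = -912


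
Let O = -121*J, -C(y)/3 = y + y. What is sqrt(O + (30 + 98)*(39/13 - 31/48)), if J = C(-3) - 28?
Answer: sqrt(13602)/3 ≈ 38.876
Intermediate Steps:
C(y) = -6*y (C(y) = -3*(y + y) = -6*y)
J = -10 (J = -6*(-3) - 28 = 18 - 28 = -10)
O = 1210 (O = -121*(-10) = 1210)
sqrt(O + (30 + 98)*(39/13 - 31/48)) = sqrt(1210 + (30 + 98)*(39/13 - 31/48)) = sqrt(1210 + 128*(39*(1/13) - 31*1/48)) = sqrt(1210 + 128*(3 - 31/48)) = sqrt(1210 + 128*(113/48)) = sqrt(1210 + 904/3) = sqrt(4534/3) = sqrt(13602)/3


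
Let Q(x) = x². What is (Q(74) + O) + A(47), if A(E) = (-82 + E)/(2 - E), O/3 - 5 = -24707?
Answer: -617663/9 ≈ -68629.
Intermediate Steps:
O = -74106 (O = 15 + 3*(-24707) = 15 - 74121 = -74106)
A(E) = (-82 + E)/(2 - E)
(Q(74) + O) + A(47) = (74² - 74106) + (82 - 1*47)/(-2 + 47) = (5476 - 74106) + (82 - 47)/45 = -68630 + (1/45)*35 = -68630 + 7/9 = -617663/9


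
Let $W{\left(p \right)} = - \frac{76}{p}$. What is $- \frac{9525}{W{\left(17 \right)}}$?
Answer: $\frac{161925}{76} \approx 2130.6$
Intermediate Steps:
$- \frac{9525}{W{\left(17 \right)}} = - \frac{9525}{\left(-76\right) \frac{1}{17}} = - \frac{9525}{- \frac{76}{17}} = \left(-9525\right) \left(- \frac{17}{76}\right) = \frac{161925}{76}$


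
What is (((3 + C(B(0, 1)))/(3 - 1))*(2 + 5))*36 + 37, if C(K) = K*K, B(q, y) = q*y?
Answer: 415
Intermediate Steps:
C(K) = K²
(((3 + C(B(0, 1)))/(3 - 1))*(2 + 5))*36 + 37 = (((3 + (0*1)²)/(3 - 1))*(2 + 5))*36 + 37 = (((3 + 0²)/2)*7)*36 + 37 = (((3 + 0)*(½))*7)*36 + 37 = ((3*(½))*7)*36 + 37 = ((3/2)*7)*36 + 37 = (21/2)*36 + 37 = 378 + 37 = 415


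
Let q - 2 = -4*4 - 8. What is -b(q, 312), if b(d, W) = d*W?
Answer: 6864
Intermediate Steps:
q = -22 (q = 2 + (-4*4 - 8) = 2 + (-16 - 8) = 2 - 24 = -22)
b(d, W) = W*d
-b(q, 312) = -312*(-22) = -1*(-6864) = 6864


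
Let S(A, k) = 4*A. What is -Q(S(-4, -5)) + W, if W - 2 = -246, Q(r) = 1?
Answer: -245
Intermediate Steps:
W = -244 (W = 2 - 246 = -244)
-Q(S(-4, -5)) + W = -1*1 - 244 = -1 - 244 = -245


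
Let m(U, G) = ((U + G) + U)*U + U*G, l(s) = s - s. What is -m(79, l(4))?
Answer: -12482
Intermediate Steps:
l(s) = 0
m(U, G) = G*U + U*(G + 2*U) (m(U, G) = ((G + U) + U)*U + G*U = (G + 2*U)*U + G*U = U*(G + 2*U) + G*U = G*U + U*(G + 2*U))
-m(79, l(4)) = -2*79*(0 + 79) = -2*79*79 = -1*12482 = -12482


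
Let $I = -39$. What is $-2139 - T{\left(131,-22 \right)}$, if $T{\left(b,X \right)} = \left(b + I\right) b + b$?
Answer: $-14322$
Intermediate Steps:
$T{\left(b,X \right)} = b + b \left(-39 + b\right)$ ($T{\left(b,X \right)} = \left(b - 39\right) b + b = \left(-39 + b\right) b + b = b \left(-39 + b\right) + b = b + b \left(-39 + b\right)$)
$-2139 - T{\left(131,-22 \right)} = -2139 - 131 \left(-38 + 131\right) = -2139 - 131 \cdot 93 = -2139 - 12183 = -14322$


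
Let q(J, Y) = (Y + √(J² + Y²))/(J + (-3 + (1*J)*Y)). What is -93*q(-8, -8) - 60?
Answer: -2436/53 - 744*√2/53 ≈ -65.815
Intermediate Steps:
q(J, Y) = (Y + √(J² + Y²))/(-3 + J + J*Y) (q(J, Y) = (Y + √(J² + Y²))/(J + (-3 + J*Y)) = (Y + √(J² + Y²))/(-3 + J + J*Y))
-93*q(-8, -8) - 60 = -93*(-8 + √((-8)² + (-8)²))/(-3 - 8 - 8*(-8)) - 60 = -93*(-8 + √(64 + 64))/(-3 - 8 + 64) - 60 = -93*(-8 + √128)/53 - 60 = -93*(-8 + 8*√2)/53 - 60 = -93*(-8/53 + 8*√2/53) - 60 = (744/53 - 744*√2/53) - 60 = -2436/53 - 744*√2/53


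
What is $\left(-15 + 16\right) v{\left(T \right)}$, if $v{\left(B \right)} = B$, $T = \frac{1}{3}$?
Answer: $\frac{1}{3} \approx 0.33333$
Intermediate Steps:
$T = \frac{1}{3} \approx 0.33333$
$\left(-15 + 16\right) v{\left(T \right)} = \left(-15 + 16\right) \frac{1}{3} = 1 \cdot \frac{1}{3} = \frac{1}{3}$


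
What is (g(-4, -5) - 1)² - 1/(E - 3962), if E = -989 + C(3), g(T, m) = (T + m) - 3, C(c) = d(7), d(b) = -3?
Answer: 837227/4954 ≈ 169.00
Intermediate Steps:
C(c) = -3
g(T, m) = -3 + T + m
E = -992 (E = -989 - 3 = -992)
(g(-4, -5) - 1)² - 1/(E - 3962) = ((-3 - 4 - 5) - 1)² - 1/(-992 - 3962) = (-12 - 1)² - 1/(-4954) = (-13)² - 1*(-1/4954) = 169 + 1/4954 = 837227/4954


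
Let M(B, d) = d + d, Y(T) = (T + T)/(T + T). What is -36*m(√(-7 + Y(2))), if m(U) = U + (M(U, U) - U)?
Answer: -72*I*√6 ≈ -176.36*I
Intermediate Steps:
Y(T) = 1 (Y(T) = (2*T)/((2*T)) = (2*T)*(1/(2*T)) = 1)
M(B, d) = 2*d
m(U) = 2*U (m(U) = U + (2*U - U) = U + U = 2*U)
-36*m(√(-7 + Y(2))) = -72*√(-7 + 1) = -72*√(-6) = -72*I*√6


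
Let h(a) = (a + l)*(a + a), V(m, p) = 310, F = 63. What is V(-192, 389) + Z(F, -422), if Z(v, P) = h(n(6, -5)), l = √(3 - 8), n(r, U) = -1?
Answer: 312 - 2*I*√5 ≈ 312.0 - 4.4721*I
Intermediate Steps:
l = I*√5 (l = √(-5) = I*√5 ≈ 2.2361*I)
h(a) = 2*a*(a + I*√5) (h(a) = (a + I*√5)*(a + a) = (a + I*√5)*(2*a) = 2*a*(a + I*√5))
Z(v, P) = 2 - 2*I*√5 (Z(v, P) = 2*(-1)*(-1 + I*√5) = 2 - 2*I*√5)
V(-192, 389) + Z(F, -422) = 310 + (2 - 2*I*√5) = 312 - 2*I*√5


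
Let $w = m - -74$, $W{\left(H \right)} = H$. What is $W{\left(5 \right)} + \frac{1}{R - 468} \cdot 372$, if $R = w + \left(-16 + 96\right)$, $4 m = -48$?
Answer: $\frac{629}{163} \approx 3.8589$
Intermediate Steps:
$m = -12$ ($m = \frac{1}{4} \left(-48\right) = -12$)
$w = 62$ ($w = -12 - -74 = -12 + 74 = 62$)
$R = 142$ ($R = 62 + \left(-16 + 96\right) = 62 + 80 = 142$)
$W{\left(5 \right)} + \frac{1}{R - 468} \cdot 372 = 5 + \frac{1}{142 - 468} \cdot 372 = 5 + \frac{1}{-326} \cdot 372 = 5 - \frac{186}{163} = \frac{629}{163}$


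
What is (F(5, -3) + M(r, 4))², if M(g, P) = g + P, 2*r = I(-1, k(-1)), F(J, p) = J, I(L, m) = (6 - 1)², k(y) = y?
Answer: 1849/4 ≈ 462.25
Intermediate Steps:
I(L, m) = 25 (I(L, m) = 5² = 25)
r = 25/2 (r = (½)*25 = 25/2 ≈ 12.500)
M(g, P) = P + g
(F(5, -3) + M(r, 4))² = (5 + (4 + 25/2))² = (5 + 33/2)² = (43/2)² = 1849/4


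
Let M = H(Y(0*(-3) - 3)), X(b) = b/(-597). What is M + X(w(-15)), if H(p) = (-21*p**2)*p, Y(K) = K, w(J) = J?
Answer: 112838/199 ≈ 567.03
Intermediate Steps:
X(b) = -b/597 (X(b) = b*(-1/597) = -b/597)
H(p) = -21*p**3 (H(p) = (-21*p**2)*p = -21*p**3)
M = 567 (M = -21*(0*(-3) - 3)**3 = -21*(0 - 3)**3 = -21*(-3)**3 = -21*(-27) = 567)
M + X(w(-15)) = 567 - 1/597*(-15) = 567 + 5/199 = 112838/199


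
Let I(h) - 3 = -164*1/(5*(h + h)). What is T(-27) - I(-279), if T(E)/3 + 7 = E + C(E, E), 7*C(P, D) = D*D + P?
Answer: 1911971/9765 ≈ 195.80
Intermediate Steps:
C(P, D) = P/7 + D²/7 (C(P, D) = (D*D + P)/7 = (D² + P)/7 = (P + D²)/7 = P/7 + D²/7)
I(h) = 3 - 82/(5*h) (I(h) = 3 - 164*1/(5*(h + h)) = 3 - 164*1/(10*h) = 3 - 82/(5*h))
T(E) = -21 + 3*E²/7 + 24*E/7 (T(E) = -21 + 3*(E + (E/7 + E²/7)) = -21 + 3*(E²/7 + 8*E/7) = -21 + (3*E²/7 + 24*E/7) = -21 + 3*E²/7 + 24*E/7)
T(-27) - I(-279) = (-21 + (3/7)*(-27)² + (24/7)*(-27)) - (3 - 82/5/(-279)) = (-21 + (3/7)*729 - 648/7) - (3 - 82/5*(-1/279)) = (-21 + 2187/7 - 648/7) - (3 + 82/1395) = 1392/7 - 1*4267/1395 = 1392/7 - 4267/1395 = 1911971/9765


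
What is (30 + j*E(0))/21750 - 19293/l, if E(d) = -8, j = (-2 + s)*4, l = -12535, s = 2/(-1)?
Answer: 386792/250125 ≈ 1.5464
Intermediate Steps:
s = -2 (s = 2*(-1) = -2)
j = -16 (j = (-2 - 2)*4 = -4*4 = -16)
(30 + j*E(0))/21750 - 19293/l = (30 - 16*(-8))/21750 - 19293/(-12535) = (30 + 128)*(1/21750) - 19293*(-1/12535) = 158*(1/21750) + 177/115 = 79/10875 + 177/115 = 386792/250125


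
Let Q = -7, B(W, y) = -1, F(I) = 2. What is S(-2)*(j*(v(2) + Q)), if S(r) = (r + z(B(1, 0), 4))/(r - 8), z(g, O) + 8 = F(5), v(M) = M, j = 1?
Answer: -4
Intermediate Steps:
z(g, O) = -6 (z(g, O) = -8 + 2 = -6)
S(r) = (-6 + r)/(-8 + r) (S(r) = (r - 6)/(r - 8) = (-6 + r)/(-8 + r))
S(-2)*(j*(v(2) + Q)) = ((-6 - 2)/(-8 - 2))*(1*(2 - 7)) = (-8/(-10))*(1*(-5)) = -⅒*(-8)*(-5) = (⅘)*(-5) = -4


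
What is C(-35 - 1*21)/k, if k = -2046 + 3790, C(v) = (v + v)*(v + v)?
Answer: 784/109 ≈ 7.1927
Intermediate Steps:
C(v) = 4*v**2 (C(v) = (2*v)*(2*v) = 4*v**2)
k = 1744
C(-35 - 1*21)/k = (4*(-35 - 1*21)**2)/1744 = (4*(-35 - 21)**2)*(1/1744) = (4*(-56)**2)*(1/1744) = (4*3136)*(1/1744) = 12544*(1/1744) = 784/109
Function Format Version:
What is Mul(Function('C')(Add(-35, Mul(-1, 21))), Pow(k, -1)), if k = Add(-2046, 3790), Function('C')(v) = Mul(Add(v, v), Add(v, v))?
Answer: Rational(784, 109) ≈ 7.1927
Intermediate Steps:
Function('C')(v) = Mul(4, Pow(v, 2)) (Function('C')(v) = Mul(Mul(2, v), Mul(2, v)) = Mul(4, Pow(v, 2)))
k = 1744
Mul(Function('C')(Add(-35, Mul(-1, 21))), Pow(k, -1)) = Mul(Mul(4, Pow(Add(-35, Mul(-1, 21)), 2)), Pow(1744, -1)) = Mul(Mul(4, Pow(Add(-35, -21), 2)), Rational(1, 1744)) = Mul(Mul(4, Pow(-56, 2)), Rational(1, 1744)) = Mul(Mul(4, 3136), Rational(1, 1744)) = Mul(12544, Rational(1, 1744)) = Rational(784, 109)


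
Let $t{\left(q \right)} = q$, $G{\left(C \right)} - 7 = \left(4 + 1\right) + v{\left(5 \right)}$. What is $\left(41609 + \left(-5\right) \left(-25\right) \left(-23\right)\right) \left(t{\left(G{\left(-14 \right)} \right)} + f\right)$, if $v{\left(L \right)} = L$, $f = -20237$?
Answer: $-783201480$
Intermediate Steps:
$G{\left(C \right)} = 17$ ($G{\left(C \right)} = 7 + \left(\left(4 + 1\right) + 5\right) = 7 + \left(5 + 5\right) = 7 + 10 = 17$)
$\left(41609 + \left(-5\right) \left(-25\right) \left(-23\right)\right) \left(t{\left(G{\left(-14 \right)} \right)} + f\right) = \left(41609 + \left(-5\right) \left(-25\right) \left(-23\right)\right) \left(17 - 20237\right) = \left(41609 + 125 \left(-23\right)\right) \left(-20220\right) = \left(41609 - 2875\right) \left(-20220\right) = 38734 \left(-20220\right) = -783201480$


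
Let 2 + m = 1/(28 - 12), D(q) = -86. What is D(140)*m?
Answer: 1333/8 ≈ 166.63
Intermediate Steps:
m = -31/16 (m = -2 + 1/(28 - 12) = -2 + 1/16 = -31/16 ≈ -1.9375)
D(140)*m = -86*(-31/16) = 1333/8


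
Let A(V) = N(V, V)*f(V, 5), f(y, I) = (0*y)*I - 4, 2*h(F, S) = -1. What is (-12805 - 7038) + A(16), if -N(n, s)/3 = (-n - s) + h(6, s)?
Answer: -20233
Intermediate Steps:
h(F, S) = -½ (h(F, S) = (½)*(-1) = -½)
N(n, s) = 3/2 + 3*n + 3*s (N(n, s) = -3*((-n - s) - ½) = -3*(-½ - n - s) = 3/2 + 3*n + 3*s)
f(y, I) = -4 (f(y, I) = 0*I - 4 = 0 - 4 = -4)
A(V) = -6 - 24*V (A(V) = (3/2 + 3*V + 3*V)*(-4) = (3/2 + 6*V)*(-4) = -6 - 24*V)
(-12805 - 7038) + A(16) = (-12805 - 7038) + (-6 - 24*16) = -19843 + (-6 - 384) = -19843 - 390 = -20233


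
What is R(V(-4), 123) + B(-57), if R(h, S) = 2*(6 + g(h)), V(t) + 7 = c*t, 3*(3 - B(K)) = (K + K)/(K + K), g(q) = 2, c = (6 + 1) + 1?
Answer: 56/3 ≈ 18.667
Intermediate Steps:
c = 8 (c = 7 + 1 = 8)
B(K) = 8/3 (B(K) = 3 - (K + K)/(3*(K + K)) = 3 - 2*K/(3*(2*K)) = 3 - 2*K*1/(2*K)/3 = 3 - ⅓*1 = 3 - ⅓ = 8/3)
V(t) = -7 + 8*t
R(h, S) = 16 (R(h, S) = 2*(6 + 2) = 2*8 = 16)
R(V(-4), 123) + B(-57) = 16 + 8/3 = 56/3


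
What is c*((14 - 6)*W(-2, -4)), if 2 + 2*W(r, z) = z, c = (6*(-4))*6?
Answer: 3456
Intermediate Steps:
c = -144 (c = -24*6 = -144)
W(r, z) = -1 + z/2
c*((14 - 6)*W(-2, -4)) = -144*(14 - 6)*(-1 + (½)*(-4)) = -1152*(-1 - 2) = -1152*(-3) = -144*(-24) = 3456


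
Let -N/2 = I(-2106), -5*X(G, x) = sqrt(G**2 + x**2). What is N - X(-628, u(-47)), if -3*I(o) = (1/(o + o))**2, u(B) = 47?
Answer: 1/26611416 + sqrt(396593)/5 ≈ 125.95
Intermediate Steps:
X(G, x) = -sqrt(G**2 + x**2)/5
I(o) = -1/(12*o**2) (I(o) = -1/(3*(o + o)**2) = -1/(4*o**2)/3 = -1/(12*o**2))
N = 1/26611416 (N = -(-1)/(6*(-2106)**2) = -(-1)/(6*4435236) = -2*(-1/53222832) = 1/26611416 ≈ 3.7578e-8)
N - X(-628, u(-47)) = 1/26611416 - (-1)*sqrt((-628)**2 + 47**2)/5 = 1/26611416 - (-1)*sqrt(394384 + 2209)/5 = 1/26611416 - (-1)*sqrt(396593)/5 = 1/26611416 + sqrt(396593)/5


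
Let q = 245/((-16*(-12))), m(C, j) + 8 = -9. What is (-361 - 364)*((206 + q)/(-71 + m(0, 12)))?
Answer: 28852825/16896 ≈ 1707.7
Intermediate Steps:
m(C, j) = -17 (m(C, j) = -8 - 9 = -17)
q = 245/192 ≈ 1.2760
(-361 - 364)*((206 + q)/(-71 + m(0, 12))) = (-361 - 364)*((206 + 245/192)/(-71 - 17)) = -28852825/(192*(-88)) = -28852825*(-1)/(192*88) = -725*(-39797/16896) = 28852825/16896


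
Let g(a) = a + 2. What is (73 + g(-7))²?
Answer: 4624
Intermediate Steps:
g(a) = 2 + a
(73 + g(-7))² = (73 + (2 - 7))² = (73 - 5)² = 68² = 4624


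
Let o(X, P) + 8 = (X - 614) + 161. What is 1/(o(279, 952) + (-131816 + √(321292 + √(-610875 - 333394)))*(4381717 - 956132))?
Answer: -1/(451546912542 - 3425585*√(321292 + I*√944269)) ≈ -2.2242e-12 - 1.4526e-17*I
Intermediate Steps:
o(X, P) = -461 + X (o(X, P) = -8 + ((X - 614) + 161) = -8 + ((-614 + X) + 161) = -8 + (-453 + X) = -461 + X)
1/(o(279, 952) + (-131816 + √(321292 + √(-610875 - 333394)))*(4381717 - 956132)) = 1/((-461 + 279) + (-131816 + √(321292 + √(-610875 - 333394)))*(4381717 - 956132)) = 1/(-182 + (-131816 + √(321292 + √(-944269)))*3425585) = 1/(-182 + (-131816 + √(321292 + I*√944269))*3425585) = 1/(-182 + (-451546912360 + 3425585*√(321292 + I*√944269))) = 1/(-451546912542 + 3425585*√(321292 + I*√944269))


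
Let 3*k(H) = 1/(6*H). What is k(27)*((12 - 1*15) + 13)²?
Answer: 50/243 ≈ 0.20576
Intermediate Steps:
k(H) = 1/(18*H) (k(H) = 1/(3*((6*H))) = (1/(6*H))/3 = 1/(18*H))
k(27)*((12 - 1*15) + 13)² = ((1/18)/27)*((12 - 1*15) + 13)² = ((1/18)*(1/27))*((12 - 15) + 13)² = (-3 + 13)²/486 = (1/486)*10² = (1/486)*100 = 50/243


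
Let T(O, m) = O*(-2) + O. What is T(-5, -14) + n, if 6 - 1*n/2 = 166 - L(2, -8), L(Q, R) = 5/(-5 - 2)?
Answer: -2215/7 ≈ -316.43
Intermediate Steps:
T(O, m) = -O (T(O, m) = -2*O + O = -O)
L(Q, R) = -5/7 (L(Q, R) = 5/(-7) = -1/7*5 = -5/7)
n = -2250/7 (n = 12 - 2*(166 - 1*(-5/7)) = 12 - 2*(166 + 5/7) = 12 - 2*1167/7 = 12 - 2334/7 = -2250/7 ≈ -321.43)
T(-5, -14) + n = -1*(-5) - 2250/7 = 5 - 2250/7 = -2215/7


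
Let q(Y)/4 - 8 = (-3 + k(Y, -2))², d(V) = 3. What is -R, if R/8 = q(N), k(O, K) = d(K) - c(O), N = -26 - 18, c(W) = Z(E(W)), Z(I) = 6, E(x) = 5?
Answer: -1408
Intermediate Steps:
c(W) = 6
N = -44
k(O, K) = -3 (k(O, K) = 3 - 1*6 = 3 - 6 = -3)
q(Y) = 176 (q(Y) = 32 + 4*(-3 - 3)² = 32 + 4*(-6)² = 32 + 4*36 = 32 + 144 = 176)
R = 1408 (R = 8*176 = 1408)
-R = -1*1408 = -1408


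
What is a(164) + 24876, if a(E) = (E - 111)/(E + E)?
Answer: 8159381/328 ≈ 24876.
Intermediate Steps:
a(E) = (-111 + E)/(2*E) (a(E) = (-111 + E)/((2*E)) = (-111 + E)*(1/(2*E)) = (-111 + E)/(2*E))
a(164) + 24876 = (½)*(-111 + 164)/164 + 24876 = (½)*(1/164)*53 + 24876 = 53/328 + 24876 = 8159381/328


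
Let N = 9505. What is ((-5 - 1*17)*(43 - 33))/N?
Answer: -44/1901 ≈ -0.023146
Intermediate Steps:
((-5 - 1*17)*(43 - 33))/N = ((-5 - 1*17)*(43 - 33))/9505 = ((-5 - 17)*10)*(1/9505) = -22*10*(1/9505) = -220*1/9505 = -44/1901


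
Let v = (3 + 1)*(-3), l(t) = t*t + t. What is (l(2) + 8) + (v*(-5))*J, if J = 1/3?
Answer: 34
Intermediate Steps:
J = ⅓ ≈ 0.33333
l(t) = t + t² (l(t) = t² + t = t + t²)
v = -12 (v = 4*(-3) = -12)
(l(2) + 8) + (v*(-5))*J = (2*(1 + 2) + 8) - 12*(-5)*(⅓) = (2*3 + 8) + 60*(⅓) = (6 + 8) + 20 = 14 + 20 = 34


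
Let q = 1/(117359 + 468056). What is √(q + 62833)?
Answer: 2*√5383385702537210/585415 ≈ 250.67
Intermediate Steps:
q = 1/585415 ≈ 1.7082e-6
√(q + 62833) = √(1/585415 + 62833) = √(36783380696/585415) = 2*√5383385702537210/585415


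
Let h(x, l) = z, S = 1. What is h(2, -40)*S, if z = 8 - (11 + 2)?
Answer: -5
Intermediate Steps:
z = -5 (z = 8 - 1*13 = 8 - 13 = -5)
h(x, l) = -5
h(2, -40)*S = -5*1 = -5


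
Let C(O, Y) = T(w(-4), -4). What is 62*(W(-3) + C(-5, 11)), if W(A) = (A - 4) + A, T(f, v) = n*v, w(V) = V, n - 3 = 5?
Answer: -2604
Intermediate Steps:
n = 8 (n = 3 + 5 = 8)
T(f, v) = 8*v
C(O, Y) = -32 (C(O, Y) = 8*(-4) = -32)
W(A) = -4 + 2*A (W(A) = (-4 + A) + A = -4 + 2*A)
62*(W(-3) + C(-5, 11)) = 62*((-4 + 2*(-3)) - 32) = 62*((-4 - 6) - 32) = 62*(-10 - 32) = 62*(-42) = -2604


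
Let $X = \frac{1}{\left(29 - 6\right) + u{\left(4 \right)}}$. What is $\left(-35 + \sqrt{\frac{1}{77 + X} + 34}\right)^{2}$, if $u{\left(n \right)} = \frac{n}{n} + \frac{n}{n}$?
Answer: $\frac{\left(22470 - \sqrt{14018926}\right)^{2}}{412164} \approx 850.77$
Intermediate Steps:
$u{\left(n \right)} = 2$ ($u{\left(n \right)} = 1 + 1 = 2$)
$X = \frac{1}{25}$ ($X = \frac{1}{\left(29 - 6\right) + 2} = \frac{1}{23 + 2} = \frac{1}{25} \approx 0.04$)
$\left(-35 + \sqrt{\frac{1}{77 + X} + 34}\right)^{2} = \left(-35 + \sqrt{\frac{1}{77 + \frac{1}{25}} + 34}\right)^{2} = \left(-35 + \sqrt{\frac{1}{\frac{1926}{25}} + 34}\right)^{2} = \left(-35 + \sqrt{\frac{25}{1926} + 34}\right)^{2} = \left(-35 + \sqrt{\frac{65509}{1926}}\right)^{2} = \left(-35 + \frac{\sqrt{14018926}}{642}\right)^{2}$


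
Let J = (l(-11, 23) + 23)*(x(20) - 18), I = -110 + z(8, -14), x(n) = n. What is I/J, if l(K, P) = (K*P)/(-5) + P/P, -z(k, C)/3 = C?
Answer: -170/373 ≈ -0.45576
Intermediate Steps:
z(k, C) = -3*C
l(K, P) = 1 - K*P/5 (l(K, P) = (K*P)*(-1/5) + 1 = -K*P/5 + 1 = 1 - K*P/5)
I = -68 (I = -110 - 3*(-14) = -110 + 42 = -68)
J = 746/5 (J = ((1 - 1/5*(-11)*23) + 23)*(20 - 18) = ((1 + 253/5) + 23)*2 = (258/5 + 23)*2 = (373/5)*2 = 746/5 ≈ 149.20)
I/J = -68/746/5 = -68*5/746 = -170/373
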